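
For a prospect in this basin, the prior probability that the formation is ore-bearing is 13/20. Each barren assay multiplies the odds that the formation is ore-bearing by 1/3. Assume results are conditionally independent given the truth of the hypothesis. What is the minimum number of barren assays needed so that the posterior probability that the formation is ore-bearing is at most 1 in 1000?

Prior odds: 0.65 ÷ 0.35 = 13/7.
Likelihood ratio per barren assay = 1/3.
Target posterior odds = 0.001/0.999 = 1/999.
Require (1/3)ⁿ ≤ 1/999 ÷ (13/7) = 7/12987.
(1/3)⁶ = 1/729 is still above 7/12987 but (1/3)⁷ = 1/2187 is at or below it, so n = 7.

7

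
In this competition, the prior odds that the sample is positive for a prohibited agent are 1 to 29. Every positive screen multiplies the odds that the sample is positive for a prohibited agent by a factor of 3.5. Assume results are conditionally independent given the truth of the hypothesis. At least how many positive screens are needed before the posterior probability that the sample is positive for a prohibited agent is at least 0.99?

Prior odds = 1/29.
Likelihood ratio per positive screen = 3.5.
Target odds: 0.99 ÷ 0.01 = 99.
Require 3.5ⁿ ≥ 99 ÷ (1/29) = 2871.
3.5⁶ = 1838.265625 falls short of 2871 but 3.5⁷ = 823543/128 reaches it, so n = 7.

7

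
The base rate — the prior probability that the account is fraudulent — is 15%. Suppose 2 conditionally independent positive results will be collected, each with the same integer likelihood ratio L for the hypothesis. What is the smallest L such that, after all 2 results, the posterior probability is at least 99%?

24

Prior odds = 0.15/0.85 = 3/17.
Target odds = 0.99/0.01 = 99.
Need L² ≥ 99 ÷ (3/17) = 561.
23² = 529 < 561 ≤ 576 = 24², so L = 24.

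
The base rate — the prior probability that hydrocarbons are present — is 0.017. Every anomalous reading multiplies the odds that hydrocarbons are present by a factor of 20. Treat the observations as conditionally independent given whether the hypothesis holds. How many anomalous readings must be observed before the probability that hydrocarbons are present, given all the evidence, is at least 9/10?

Prior odds: 0.017 ÷ 0.983 = 17/983.
Likelihood ratio per anomalous reading = 20.
Target odds: 0.9 ÷ 0.1 = 9.
Require 20ⁿ ≥ 9 ÷ (17/983) = 8847/17.
20² = 400 falls short of 8847/17 but 20³ = 8000 reaches it, so n = 3.

3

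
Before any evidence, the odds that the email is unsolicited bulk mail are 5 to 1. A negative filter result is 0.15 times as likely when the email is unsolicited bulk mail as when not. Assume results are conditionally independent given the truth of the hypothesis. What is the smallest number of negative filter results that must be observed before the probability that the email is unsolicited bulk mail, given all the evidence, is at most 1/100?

Prior odds = 5.
Likelihood ratio per negative filter result = 0.15.
Target odds: 0.01 ÷ 0.99 = 1/99.
Need 5 × 0.15ⁿ ≤ 1/99, i.e. 0.15ⁿ ≤ 1/495.
0.15³ = 0.003375 is still above 1/495 but 0.15⁴ = 81/160000 is at or below it, so n = 4.

4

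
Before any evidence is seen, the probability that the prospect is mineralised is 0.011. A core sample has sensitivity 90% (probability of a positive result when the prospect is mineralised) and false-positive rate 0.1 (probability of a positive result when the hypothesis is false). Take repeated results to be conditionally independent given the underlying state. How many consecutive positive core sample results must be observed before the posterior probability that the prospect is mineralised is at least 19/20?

4

Prior odds: 0.011 ÷ 0.989 = 11/989.
Likelihood ratio of a positive result = 0.9/0.1 = 9.
Target posterior odds = 0.95/0.05 = 19.
Need (11/989) × 9ⁿ ≥ 19, i.e. 9ⁿ ≥ 18791/11.
9³ = 729 falls short of 18791/11 but 9⁴ = 6561 reaches it, so n = 4.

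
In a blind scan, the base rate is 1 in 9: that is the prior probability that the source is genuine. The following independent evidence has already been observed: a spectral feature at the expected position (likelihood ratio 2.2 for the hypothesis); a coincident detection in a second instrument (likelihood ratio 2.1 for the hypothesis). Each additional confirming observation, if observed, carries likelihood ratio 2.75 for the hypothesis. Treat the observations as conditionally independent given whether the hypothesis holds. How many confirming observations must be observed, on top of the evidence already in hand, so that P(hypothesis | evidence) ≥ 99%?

6

Prior odds = (1/9)/(8/9) = 0.125.
Combined Bayes factor of the evidence already in hand = 2.2 × 2.1 = 4.62.
Odds after that evidence = 0.125 × 4.62 = 0.5775.
Target odds = 0.99/0.01 = 99.
Need 2.75ⁿ ≥ 99 ÷ 0.5775 = 1200/7.
2.75⁵ = 161051/1024 falls short of 1200/7 but 2.75⁶ = 1771561/4096 reaches it, so n = 6.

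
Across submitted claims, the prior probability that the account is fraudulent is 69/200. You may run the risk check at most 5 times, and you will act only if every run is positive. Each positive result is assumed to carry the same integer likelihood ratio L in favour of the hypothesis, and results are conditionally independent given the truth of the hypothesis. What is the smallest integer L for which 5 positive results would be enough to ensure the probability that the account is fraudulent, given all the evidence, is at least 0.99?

3

Prior odds = 0.345/0.655 = 69/131.
Target odds = 0.99/0.01 = 99.
Need L⁵ ≥ 99 ÷ (69/131) = 4323/23.
2⁵ = 32 < 4323/23 ≤ 243 = 3⁵, so L = 3.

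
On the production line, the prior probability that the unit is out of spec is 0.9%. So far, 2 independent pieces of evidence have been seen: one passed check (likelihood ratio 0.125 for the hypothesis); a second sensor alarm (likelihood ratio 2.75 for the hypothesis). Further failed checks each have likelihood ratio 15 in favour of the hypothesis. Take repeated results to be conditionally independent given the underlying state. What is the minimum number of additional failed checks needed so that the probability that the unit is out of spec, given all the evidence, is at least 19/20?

4

Prior odds = 0.009/0.991 = 9/991.
Combined Bayes factor of the evidence already in hand = 0.125 × 2.75 = 0.34375.
Odds after that evidence = (9/991) × 0.34375 = 99/31712.
Target odds = 0.95/0.05 = 19.
Need 15ⁿ ≥ 19 ÷ (99/31712) = 602528/99.
15³ = 3375 falls short of 602528/99 but 15⁴ = 50625 reaches it, so n = 4.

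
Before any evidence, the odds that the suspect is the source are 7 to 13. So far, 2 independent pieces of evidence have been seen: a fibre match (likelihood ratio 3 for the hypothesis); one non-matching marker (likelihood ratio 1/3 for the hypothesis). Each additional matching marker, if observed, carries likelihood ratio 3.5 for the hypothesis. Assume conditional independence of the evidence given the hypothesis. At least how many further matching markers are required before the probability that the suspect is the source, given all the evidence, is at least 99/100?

Prior odds = 7/13.
Combined Bayes factor of the evidence already in hand = 3 × (1/3) = 1.
Odds after that evidence = (7/13) × 1 = 7/13.
Target odds = 0.99/0.01 = 99.
Need 3.5ⁿ ≥ 99 ÷ (7/13) = 1287/7.
3.5⁴ = 150.0625 falls short of 1287/7 but 3.5⁵ = 525.21875 reaches it, so n = 5.

5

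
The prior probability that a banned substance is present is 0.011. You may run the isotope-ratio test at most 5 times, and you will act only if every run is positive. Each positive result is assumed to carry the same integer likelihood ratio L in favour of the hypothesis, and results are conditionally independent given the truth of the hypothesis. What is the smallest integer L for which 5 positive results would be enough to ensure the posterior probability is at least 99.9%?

10

Prior odds = 0.011/0.989 = 11/989.
Target odds = 0.999/0.001 = 999.
Need L⁵ ≥ 999 ÷ (11/989) = 988011/11.
9⁵ = 59049 < 988011/11 ≤ 100000 = 10⁵, so L = 10.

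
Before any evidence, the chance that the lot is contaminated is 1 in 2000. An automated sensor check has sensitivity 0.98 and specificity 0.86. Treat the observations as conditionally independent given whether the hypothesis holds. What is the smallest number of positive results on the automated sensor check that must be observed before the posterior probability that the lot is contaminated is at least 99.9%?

8

Prior odds = 0.0005/0.9995 = 1/1999.
False-positive rate = 1 − 0.86 = 0.14; likelihood ratio of a positive = 0.98/0.14 = 7.
Target posterior odds = 0.999/0.001 = 999.
Need (1/1999) × 7ⁿ ≥ 999, i.e. 7ⁿ ≥ 1997001.
7⁷ = 823543 falls short of 1997001 but 7⁸ = 5764801 reaches it, so n = 8.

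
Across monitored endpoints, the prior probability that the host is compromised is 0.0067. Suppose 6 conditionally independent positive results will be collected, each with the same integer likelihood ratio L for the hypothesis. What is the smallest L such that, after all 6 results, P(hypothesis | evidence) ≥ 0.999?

Prior odds = 0.0067/0.9933 = 67/9933.
Target odds = 0.999/0.001 = 999.
Need L⁶ ≥ 999 ÷ (67/9933) = 9923067/67.
7⁶ = 117649 < 9923067/67 ≤ 262144 = 8⁶, so L = 8.

8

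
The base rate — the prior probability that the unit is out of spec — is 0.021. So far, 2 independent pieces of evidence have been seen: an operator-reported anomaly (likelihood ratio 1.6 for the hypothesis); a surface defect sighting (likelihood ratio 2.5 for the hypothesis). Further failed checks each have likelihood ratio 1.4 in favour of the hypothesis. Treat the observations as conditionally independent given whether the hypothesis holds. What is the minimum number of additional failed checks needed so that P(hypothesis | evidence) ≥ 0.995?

24

Prior odds = 0.021/0.979 = 21/979.
Combined Bayes factor of the evidence already in hand = 1.6 × 2.5 = 4.
Odds after that evidence = (21/979) × 4 = 84/979.
Target odds = 0.995/0.005 = 199.
Need 1.4ⁿ ≥ 199 ÷ (84/979) = 194821/84.
1.4²³ ≈2295.86 falls short of 194821/84 but 1.4²⁴ ≈3214.2 reaches it, so n = 24.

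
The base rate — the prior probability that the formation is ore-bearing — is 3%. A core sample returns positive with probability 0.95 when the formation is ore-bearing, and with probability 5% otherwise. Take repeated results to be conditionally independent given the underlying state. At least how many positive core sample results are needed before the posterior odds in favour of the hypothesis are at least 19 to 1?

3

Prior odds: 0.03 ÷ 0.97 = 3/97.
Likelihood ratio of a positive result = 0.95/0.05 = 19.
Target odds = 19.
Need (3/97) × 19ⁿ ≥ 19, i.e. 19ⁿ ≥ 1843/3.
19² = 361 falls short of 1843/3 but 19³ = 6859 reaches it, so n = 3.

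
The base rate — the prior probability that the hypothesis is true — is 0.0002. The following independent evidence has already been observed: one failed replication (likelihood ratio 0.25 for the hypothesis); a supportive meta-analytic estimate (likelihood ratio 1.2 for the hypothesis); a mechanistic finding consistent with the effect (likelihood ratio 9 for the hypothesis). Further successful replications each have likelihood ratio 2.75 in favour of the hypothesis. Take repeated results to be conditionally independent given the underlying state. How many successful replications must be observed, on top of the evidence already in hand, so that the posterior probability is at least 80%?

Prior odds = 0.0002/0.9998 = 1/4999.
Combined Bayes factor of the evidence already in hand = 0.25 × 1.2 × 9 = 2.7.
Odds after that evidence = (1/4999) × 2.7 = 27/49990.
Target odds = 0.8/0.2 = 4.
Need 2.75ⁿ ≥ 4 ÷ (27/49990) = 199960/27.
2.75⁸ = 214358881/65536 falls short of 199960/27 but 2.75⁹ ≈8994.86 reaches it, so n = 9.

9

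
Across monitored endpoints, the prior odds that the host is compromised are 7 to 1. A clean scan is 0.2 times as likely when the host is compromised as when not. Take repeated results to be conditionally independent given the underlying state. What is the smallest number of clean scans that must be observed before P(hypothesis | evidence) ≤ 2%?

4

Prior odds = 7.
Likelihood ratio per clean scan = 0.2.
Target odds: 0.02 ÷ 0.98 = 1/49.
Need 7 × 0.2ⁿ ≤ 1/49, i.e. 0.2ⁿ ≤ 1/343.
0.2³ = 0.008 is still above 1/343 but 0.2⁴ = 0.0016 is at or below it, so n = 4.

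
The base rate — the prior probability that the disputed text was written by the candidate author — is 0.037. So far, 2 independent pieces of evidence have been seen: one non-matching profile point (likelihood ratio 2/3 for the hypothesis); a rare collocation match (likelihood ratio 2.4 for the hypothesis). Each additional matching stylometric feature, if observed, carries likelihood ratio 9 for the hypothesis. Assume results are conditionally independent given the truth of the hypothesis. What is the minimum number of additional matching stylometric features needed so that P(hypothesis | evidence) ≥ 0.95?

3

Prior odds = 0.037/0.963 = 37/963.
Combined Bayes factor of the evidence already in hand = (2/3) × 2.4 = 1.6.
Odds after that evidence = (37/963) × 1.6 = 296/4815.
Target odds = 0.95/0.05 = 19.
Need 9ⁿ ≥ 19 ÷ (296/4815) = 91485/296.
9² = 81 falls short of 91485/296 but 9³ = 729 reaches it, so n = 3.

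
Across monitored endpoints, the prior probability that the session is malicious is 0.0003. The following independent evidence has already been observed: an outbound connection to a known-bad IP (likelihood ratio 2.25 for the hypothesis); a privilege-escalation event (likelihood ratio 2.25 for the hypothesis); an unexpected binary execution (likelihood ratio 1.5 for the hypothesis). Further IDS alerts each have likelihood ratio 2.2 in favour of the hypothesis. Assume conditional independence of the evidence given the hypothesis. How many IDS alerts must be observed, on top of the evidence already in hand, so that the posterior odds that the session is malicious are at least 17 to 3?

Prior odds = 0.0003/0.9997 = 3/9997.
Combined Bayes factor of the evidence already in hand = 2.25 × 2.25 × 1.5 = 7.59375.
Odds after that evidence = (3/9997) × 7.59375 = 729/319904.
Target odds = 17/3.
Need 2.2ⁿ ≥ 17/3 ÷ (729/319904) = 5438368/2187.
2.2⁹ ≈1207.27 falls short of 5438368/2187 but 2.2¹⁰ ≈2655.99 reaches it, so n = 10.

10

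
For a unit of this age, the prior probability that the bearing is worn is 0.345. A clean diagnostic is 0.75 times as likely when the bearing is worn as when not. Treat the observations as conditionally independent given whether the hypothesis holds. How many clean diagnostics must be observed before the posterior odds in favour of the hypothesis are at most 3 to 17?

Prior odds: 0.345 ÷ 0.655 = 69/131.
Likelihood ratio per clean diagnostic = 0.75.
Target odds = 3/17.
Need (69/131) × 0.75ⁿ ≤ 3/17, i.e. 0.75ⁿ ≤ 131/391.
0.75³ = 0.421875 is still above 131/391 but 0.75⁴ = 0.31640625 is at or below it, so n = 4.

4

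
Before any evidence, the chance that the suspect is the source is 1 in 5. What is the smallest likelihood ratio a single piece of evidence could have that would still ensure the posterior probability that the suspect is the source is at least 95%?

Prior odds = 0.2/0.8 = 0.25.
Target odds = 0.95/0.05 = 19.
Required Bayes factor = 19 ÷ 0.25 = 76.

76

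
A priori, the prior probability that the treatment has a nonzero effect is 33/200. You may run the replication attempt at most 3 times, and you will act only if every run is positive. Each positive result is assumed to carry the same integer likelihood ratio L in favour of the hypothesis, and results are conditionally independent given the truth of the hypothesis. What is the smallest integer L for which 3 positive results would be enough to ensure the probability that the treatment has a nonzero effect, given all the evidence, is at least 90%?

4

Prior odds = 0.165/0.835 = 33/167.
Target odds = 0.9/0.1 = 9.
Need L³ ≥ 9 ÷ (33/167) = 501/11.
3³ = 27 < 501/11 ≤ 64 = 4³, so L = 4.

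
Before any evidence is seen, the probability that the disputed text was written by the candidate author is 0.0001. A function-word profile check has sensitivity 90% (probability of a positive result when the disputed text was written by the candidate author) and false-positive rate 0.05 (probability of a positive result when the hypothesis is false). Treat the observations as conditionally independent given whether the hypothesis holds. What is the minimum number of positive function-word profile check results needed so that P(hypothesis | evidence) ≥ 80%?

Prior odds: 0.0001 ÷ 0.9999 = 1/9999.
Likelihood ratio of a positive result = 0.9/0.05 = 18.
Target odds: 0.8 ÷ 0.2 = 4.
Require 18ⁿ ≥ 4 ÷ (1/9999) = 39996.
18³ = 5832 falls short of 39996 but 18⁴ = 104976 reaches it, so n = 4.

4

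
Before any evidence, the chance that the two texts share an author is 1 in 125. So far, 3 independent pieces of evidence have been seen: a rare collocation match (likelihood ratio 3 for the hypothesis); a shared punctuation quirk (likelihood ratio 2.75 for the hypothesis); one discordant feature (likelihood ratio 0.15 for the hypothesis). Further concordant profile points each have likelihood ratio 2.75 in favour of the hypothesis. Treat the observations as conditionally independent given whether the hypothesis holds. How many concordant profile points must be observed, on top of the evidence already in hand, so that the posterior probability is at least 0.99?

Prior odds = 0.008/0.992 = 1/124.
Combined Bayes factor of the evidence already in hand = 3 × 2.75 × 0.15 = 1.2375.
Odds after that evidence = (1/124) × 1.2375 = 99/9920.
Target odds = 0.99/0.01 = 99.
Need 2.75ⁿ ≥ 99 ÷ (99/9920) = 9920.
2.75⁹ ≈8994.86 falls short of 9920 but 2.75¹⁰ ≈24735.9 reaches it, so n = 10.

10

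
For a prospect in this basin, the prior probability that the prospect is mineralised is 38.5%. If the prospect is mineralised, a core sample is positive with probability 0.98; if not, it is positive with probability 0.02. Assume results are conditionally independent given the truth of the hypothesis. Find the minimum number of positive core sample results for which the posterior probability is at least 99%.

2

Prior odds: 0.385 ÷ 0.615 = 77/123.
Likelihood ratio of a positive = 0.98/0.02 = 49.
Target posterior odds = 0.99/0.01 = 99.
Require 49ⁿ ≥ 99 ÷ (77/123) = 1107/7.
49¹ = 49 falls short of 1107/7 but 49² = 2401 reaches it, so n = 2.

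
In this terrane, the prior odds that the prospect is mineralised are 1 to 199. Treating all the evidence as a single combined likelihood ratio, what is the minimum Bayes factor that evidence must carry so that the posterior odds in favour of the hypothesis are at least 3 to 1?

597

Prior odds = 1/199.
Target odds = 3.
Required Bayes factor = 3 ÷ (1/199) = 597.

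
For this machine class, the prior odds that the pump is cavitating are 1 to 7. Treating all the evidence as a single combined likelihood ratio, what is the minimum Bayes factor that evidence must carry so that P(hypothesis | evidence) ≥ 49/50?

343

Prior odds = 1/7.
Target odds = 0.98/0.02 = 49.
Required Bayes factor = 49 ÷ (1/7) = 343.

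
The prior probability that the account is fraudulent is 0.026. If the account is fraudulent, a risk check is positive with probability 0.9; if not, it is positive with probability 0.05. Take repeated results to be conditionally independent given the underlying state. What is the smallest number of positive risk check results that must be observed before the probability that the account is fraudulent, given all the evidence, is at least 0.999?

Prior odds = 0.026/0.974 = 13/487.
Likelihood ratio of a positive = 0.9/0.05 = 18.
Target posterior odds = 0.999/0.001 = 999.
Need (13/487) × 18ⁿ ≥ 999, i.e. 18ⁿ ≥ 486513/13.
18³ = 5832 falls short of 486513/13 but 18⁴ = 104976 reaches it, so n = 4.

4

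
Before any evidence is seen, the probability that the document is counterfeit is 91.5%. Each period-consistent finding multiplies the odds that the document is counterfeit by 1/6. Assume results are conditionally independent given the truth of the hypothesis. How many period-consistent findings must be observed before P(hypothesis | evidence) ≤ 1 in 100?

4

Prior odds: 0.915 ÷ 0.085 = 183/17.
Likelihood ratio per period-consistent finding = 1/6.
Target odds: 0.01 ÷ 0.99 = 1/99.
Require (1/6)ⁿ ≤ 1/99 ÷ (183/17) = 17/18117.
(1/6)³ = 1/216 is still above 17/18117 but (1/6)⁴ = 1/1296 is at or below it, so n = 4.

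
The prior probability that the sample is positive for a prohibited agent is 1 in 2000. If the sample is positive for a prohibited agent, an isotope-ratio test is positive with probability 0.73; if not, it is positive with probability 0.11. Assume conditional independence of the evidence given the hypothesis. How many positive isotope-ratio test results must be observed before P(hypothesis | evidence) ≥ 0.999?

8

Prior odds: 0.0005 ÷ 0.9995 = 1/1999.
Likelihood ratio of a positive = 0.73/0.11 = 73/11.
Target odds: 0.999 ÷ 0.001 = 999.
Need (1/1999) × (73/11)ⁿ ≥ 999, i.e. (73/11)ⁿ ≥ 1997001.
(73/11)⁷ ≈566906 falls short of 1997001 but (73/11)⁸ ≈3.7622e+06 reaches it, so n = 8.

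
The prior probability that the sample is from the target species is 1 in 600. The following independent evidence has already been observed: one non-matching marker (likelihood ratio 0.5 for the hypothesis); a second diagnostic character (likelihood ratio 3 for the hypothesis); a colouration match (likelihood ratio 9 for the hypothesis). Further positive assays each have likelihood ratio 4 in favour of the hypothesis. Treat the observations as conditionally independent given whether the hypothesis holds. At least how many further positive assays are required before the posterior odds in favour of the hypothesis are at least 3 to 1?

4

Prior odds = (1/600)/(599/600) = 1/599.
Combined Bayes factor of the evidence already in hand = 0.5 × 3 × 9 = 13.5.
Odds after that evidence = (1/599) × 13.5 = 27/1198.
Target odds = 3.
Need 4ⁿ ≥ 3 ÷ (27/1198) = 1198/9.
4³ = 64 falls short of 1198/9 but 4⁴ = 256 reaches it, so n = 4.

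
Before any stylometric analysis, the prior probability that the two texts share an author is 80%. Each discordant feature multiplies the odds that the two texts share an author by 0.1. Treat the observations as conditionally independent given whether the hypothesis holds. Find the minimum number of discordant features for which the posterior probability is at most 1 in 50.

3

Prior odds = 0.8/0.2 = 4.
Likelihood ratio per discordant feature = 0.1.
Target posterior odds = 0.02/0.98 = 1/49.
Need 4 × 0.1ⁿ ≤ 1/49, i.e. 0.1ⁿ ≤ 1/196.
0.1² = 0.01 is still above 1/196 but 0.1³ = 0.001 is at or below it, so n = 3.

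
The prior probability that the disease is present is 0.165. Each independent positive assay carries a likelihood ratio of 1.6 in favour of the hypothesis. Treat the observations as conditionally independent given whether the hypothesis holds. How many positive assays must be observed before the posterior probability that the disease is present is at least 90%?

9

Prior odds = 0.165/0.835 = 33/167.
Likelihood ratio per positive assay = 1.6.
Target posterior odds = 0.9/0.1 = 9.
Require 1.6ⁿ ≥ 9 ÷ (33/167) = 501/11.
1.6⁸ = 16777216/390625 falls short of 501/11 but 1.6⁹ = 134217728/1953125 reaches it, so n = 9.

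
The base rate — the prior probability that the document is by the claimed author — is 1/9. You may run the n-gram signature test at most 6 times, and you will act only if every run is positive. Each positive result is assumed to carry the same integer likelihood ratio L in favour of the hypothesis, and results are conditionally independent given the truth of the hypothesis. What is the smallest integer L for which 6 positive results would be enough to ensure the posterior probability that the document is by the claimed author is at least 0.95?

Prior odds = (1/9)/(8/9) = 0.125.
Target odds = 0.95/0.05 = 19.
Need L⁶ ≥ 19 ÷ 0.125 = 152.
2⁶ = 64 < 152 ≤ 729 = 3⁶, so L = 3.

3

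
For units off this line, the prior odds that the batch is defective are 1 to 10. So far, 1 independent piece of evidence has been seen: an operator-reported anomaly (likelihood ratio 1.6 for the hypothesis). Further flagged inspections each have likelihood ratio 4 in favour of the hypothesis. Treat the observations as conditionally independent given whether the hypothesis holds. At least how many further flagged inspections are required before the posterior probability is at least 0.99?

Prior odds = 0.1.
Bayes factor of the evidence already in hand = 1.6.
Odds after that evidence = 0.1 × 1.6 = 0.16.
Target odds = 0.99/0.01 = 99.
Need 4ⁿ ≥ 99 ÷ 0.16 = 618.75.
4⁴ = 256 falls short of 618.75 but 4⁵ = 1024 reaches it, so n = 5.

5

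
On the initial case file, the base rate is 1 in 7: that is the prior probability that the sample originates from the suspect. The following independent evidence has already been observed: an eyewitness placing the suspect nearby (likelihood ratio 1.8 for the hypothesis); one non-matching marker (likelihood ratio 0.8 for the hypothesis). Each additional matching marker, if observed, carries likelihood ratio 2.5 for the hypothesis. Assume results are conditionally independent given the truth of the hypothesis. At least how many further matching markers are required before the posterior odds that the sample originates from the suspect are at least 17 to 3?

Prior odds = (1/7)/(6/7) = 1/6.
Combined Bayes factor of the evidence already in hand = 1.8 × 0.8 = 1.44.
Odds after that evidence = (1/6) × 1.44 = 0.24.
Target odds = 17/3.
Need 2.5ⁿ ≥ 17/3 ÷ 0.24 = 425/18.
2.5³ = 15.625 falls short of 425/18 but 2.5⁴ = 39.0625 reaches it, so n = 4.

4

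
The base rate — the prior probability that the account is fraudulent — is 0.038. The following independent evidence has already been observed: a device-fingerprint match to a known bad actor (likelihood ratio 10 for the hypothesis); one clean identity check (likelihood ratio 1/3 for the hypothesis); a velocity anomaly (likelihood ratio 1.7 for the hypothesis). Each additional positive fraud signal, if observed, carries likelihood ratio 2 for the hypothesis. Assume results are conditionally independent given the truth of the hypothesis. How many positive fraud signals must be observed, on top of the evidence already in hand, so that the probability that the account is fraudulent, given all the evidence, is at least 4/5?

Prior odds = 0.038/0.962 = 19/481.
Combined Bayes factor of the evidence already in hand = 10 × (1/3) × 1.7 = 17/3.
Odds after that evidence = (19/481) × 17/3 = 323/1443.
Target odds = 0.8/0.2 = 4.
Need 2ⁿ ≥ 4 ÷ (323/1443) = 5772/323.
2⁴ = 16 falls short of 5772/323 but 2⁵ = 32 reaches it, so n = 5.

5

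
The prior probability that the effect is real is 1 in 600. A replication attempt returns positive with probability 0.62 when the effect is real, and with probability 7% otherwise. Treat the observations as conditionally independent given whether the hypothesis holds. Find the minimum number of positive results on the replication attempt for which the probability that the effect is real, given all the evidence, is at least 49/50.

Prior odds: (1/600) ÷ (599/600) = 1/599.
Likelihood ratio of a positive result = 0.62/0.07 = 62/7.
Target posterior odds = 0.98/0.02 = 49.
Need (1/599) × (62/7)ⁿ ≥ 49, i.e. (62/7)ⁿ ≥ 29351.
(62/7)⁴ = 14776336/2401 falls short of 29351 but (62/7)⁵ = 916132832/16807 reaches it, so n = 5.

5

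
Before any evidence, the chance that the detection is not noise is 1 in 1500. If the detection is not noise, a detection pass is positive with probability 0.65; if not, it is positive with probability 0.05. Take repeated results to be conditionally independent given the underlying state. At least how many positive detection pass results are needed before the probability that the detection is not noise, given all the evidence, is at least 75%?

Prior odds = (1/1500)/(1499/1500) = 1/1499.
Likelihood ratio of a positive = 0.65/0.05 = 13.
Target odds: 0.75 ÷ 0.25 = 3.
Need (1/1499) × 13ⁿ ≥ 3, i.e. 13ⁿ ≥ 4497.
13³ = 2197 falls short of 4497 but 13⁴ = 28561 reaches it, so n = 4.

4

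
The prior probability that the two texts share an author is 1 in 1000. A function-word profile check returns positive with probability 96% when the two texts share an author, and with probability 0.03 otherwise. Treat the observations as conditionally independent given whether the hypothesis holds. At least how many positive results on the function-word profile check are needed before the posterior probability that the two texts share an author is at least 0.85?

Prior odds: 0.001 ÷ 0.999 = 1/999.
Likelihood ratio of a positive result = 0.96/0.03 = 32.
Target posterior odds = 0.85/0.15 = 17/3.
Require 32ⁿ ≥ 17/3 ÷ (1/999) = 5661.
32² = 1024 falls short of 5661 but 32³ = 32768 reaches it, so n = 3.

3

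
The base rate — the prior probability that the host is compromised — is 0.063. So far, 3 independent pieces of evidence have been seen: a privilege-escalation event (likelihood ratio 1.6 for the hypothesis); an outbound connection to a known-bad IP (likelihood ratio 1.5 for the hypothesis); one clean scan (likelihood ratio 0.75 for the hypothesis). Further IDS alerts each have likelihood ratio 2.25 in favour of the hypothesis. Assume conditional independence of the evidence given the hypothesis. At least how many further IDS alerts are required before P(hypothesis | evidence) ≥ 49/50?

Prior odds = 0.063/0.937 = 63/937.
Combined Bayes factor of the evidence already in hand = 1.6 × 1.5 × 0.75 = 1.8.
Odds after that evidence = (63/937) × 1.8 = 567/4685.
Target odds = 0.98/0.02 = 49.
Need 2.25ⁿ ≥ 49 ÷ (567/4685) = 32795/81.
2.25⁷ = 4782969/16384 falls short of 32795/81 but 2.25⁸ = 43046721/65536 reaches it, so n = 8.

8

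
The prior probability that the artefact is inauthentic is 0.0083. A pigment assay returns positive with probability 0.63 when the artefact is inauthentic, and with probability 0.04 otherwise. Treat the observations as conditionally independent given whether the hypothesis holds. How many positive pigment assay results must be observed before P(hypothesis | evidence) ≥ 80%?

3

Prior odds = 0.0083/0.9917 = 83/9917.
Likelihood ratio of a positive result = 0.63/0.04 = 15.75.
Target posterior odds = 0.8/0.2 = 4.
Need (83/9917) × 15.75ⁿ ≥ 4, i.e. 15.75ⁿ ≥ 39668/83.
15.75² = 248.0625 falls short of 39668/83 but 15.75³ = 3906.984375 reaches it, so n = 3.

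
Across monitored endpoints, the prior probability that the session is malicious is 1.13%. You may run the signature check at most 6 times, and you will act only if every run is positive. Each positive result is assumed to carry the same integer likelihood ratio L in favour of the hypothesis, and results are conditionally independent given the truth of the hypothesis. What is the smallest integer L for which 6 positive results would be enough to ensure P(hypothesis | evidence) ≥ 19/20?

Prior odds = 0.0113/0.9887 = 113/9887.
Target odds = 0.95/0.05 = 19.
Need L⁶ ≥ 19 ÷ (113/9887) = 187853/113.
3⁶ = 729 < 187853/113 ≤ 4096 = 4⁶, so L = 4.

4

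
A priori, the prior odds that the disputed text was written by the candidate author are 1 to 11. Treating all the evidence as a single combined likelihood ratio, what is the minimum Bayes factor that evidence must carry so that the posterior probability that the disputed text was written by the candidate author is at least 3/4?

Prior odds = 1/11.
Target odds = 0.75/0.25 = 3.
Required Bayes factor = 3 ÷ (1/11) = 33.

33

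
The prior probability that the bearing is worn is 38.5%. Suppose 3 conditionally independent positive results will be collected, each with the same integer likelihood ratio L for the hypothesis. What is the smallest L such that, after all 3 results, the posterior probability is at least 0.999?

12

Prior odds = 0.385/0.615 = 77/123.
Target odds = 0.999/0.001 = 999.
Need L³ ≥ 999 ÷ (77/123) = 122877/77.
11³ = 1331 < 122877/77 ≤ 1728 = 12³, so L = 12.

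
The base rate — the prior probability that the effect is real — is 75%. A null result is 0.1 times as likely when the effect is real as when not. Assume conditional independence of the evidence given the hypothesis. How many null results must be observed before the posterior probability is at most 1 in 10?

2

Prior odds = 0.75/0.25 = 3.
Likelihood ratio per null result = 0.1.
Target posterior odds = 0.1/0.9 = 1/9.
Require 0.1ⁿ ≤ 1/9 ÷ 3 = 1/27.
0.1¹ = 0.1 is still above 1/27 but 0.1² = 0.01 is at or below it, so n = 2.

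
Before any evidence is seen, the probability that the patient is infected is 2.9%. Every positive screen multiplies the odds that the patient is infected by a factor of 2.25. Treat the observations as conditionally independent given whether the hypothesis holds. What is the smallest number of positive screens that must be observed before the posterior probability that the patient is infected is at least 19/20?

Prior odds: 0.029 ÷ 0.971 = 29/971.
Likelihood ratio per positive screen = 2.25.
Target odds: 0.95 ÷ 0.05 = 19.
Require 2.25ⁿ ≥ 19 ÷ (29/971) = 18449/29.
2.25⁷ = 4782969/16384 falls short of 18449/29 but 2.25⁸ = 43046721/65536 reaches it, so n = 8.

8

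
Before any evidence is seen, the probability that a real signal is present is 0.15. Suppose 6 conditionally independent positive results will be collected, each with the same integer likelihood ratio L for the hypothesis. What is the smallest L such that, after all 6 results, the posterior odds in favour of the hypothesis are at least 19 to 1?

3

Prior odds = 0.15/0.85 = 3/17.
Target odds = 19.
Need L⁶ ≥ 19 ÷ (3/17) = 323/3.
2⁶ = 64 < 323/3 ≤ 729 = 3⁶, so L = 3.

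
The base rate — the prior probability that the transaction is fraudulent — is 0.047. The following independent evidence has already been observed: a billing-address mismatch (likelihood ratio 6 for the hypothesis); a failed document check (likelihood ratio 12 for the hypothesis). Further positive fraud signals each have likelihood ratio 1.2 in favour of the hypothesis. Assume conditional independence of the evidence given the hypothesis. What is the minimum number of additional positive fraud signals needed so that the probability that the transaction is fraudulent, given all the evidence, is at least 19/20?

Prior odds = 0.047/0.953 = 47/953.
Combined Bayes factor of the evidence already in hand = 6 × 12 = 72.
Odds after that evidence = (47/953) × 72 = 3384/953.
Target odds = 0.95/0.05 = 19.
Need 1.2ⁿ ≥ 19 ÷ (3384/953) = 18107/3384.
1.2⁹ = 10077696/1953125 falls short of 18107/3384 but 1.2¹⁰ = 60466176/9765625 reaches it, so n = 10.

10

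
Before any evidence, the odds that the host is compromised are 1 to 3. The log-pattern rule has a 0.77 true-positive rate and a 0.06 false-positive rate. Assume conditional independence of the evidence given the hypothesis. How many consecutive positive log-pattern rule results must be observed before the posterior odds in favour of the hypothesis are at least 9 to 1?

Prior odds = 1/3.
Likelihood ratio of a positive result = 0.77/0.06 = 77/6.
Target odds = 9.
Require (77/6)ⁿ ≥ 9 ÷ (1/3) = 27.
(77/6)¹ = 77/6 falls short of 27 but (77/6)² = 5929/36 reaches it, so n = 2.

2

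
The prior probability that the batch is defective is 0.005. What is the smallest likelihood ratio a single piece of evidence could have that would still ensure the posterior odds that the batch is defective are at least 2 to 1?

Prior odds = 0.005/0.995 = 1/199.
Target odds = 2.
Required Bayes factor = 2 ÷ (1/199) = 398.

398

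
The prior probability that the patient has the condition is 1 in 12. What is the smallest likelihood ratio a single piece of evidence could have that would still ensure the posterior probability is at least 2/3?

22

Prior odds = (1/12)/(11/12) = 1/11.
Target odds = (2/3)/(1/3) = 2.
Required Bayes factor = 2 ÷ (1/11) = 22.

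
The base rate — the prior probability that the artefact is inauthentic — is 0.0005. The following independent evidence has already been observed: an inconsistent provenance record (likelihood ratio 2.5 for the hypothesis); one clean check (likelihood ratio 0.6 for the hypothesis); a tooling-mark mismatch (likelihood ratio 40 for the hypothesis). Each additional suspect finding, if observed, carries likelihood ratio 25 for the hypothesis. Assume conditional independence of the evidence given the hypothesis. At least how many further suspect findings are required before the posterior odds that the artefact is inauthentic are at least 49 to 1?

Prior odds = 0.0005/0.9995 = 1/1999.
Combined Bayes factor of the evidence already in hand = 2.5 × 0.6 × 40 = 60.
Odds after that evidence = (1/1999) × 60 = 60/1999.
Target odds = 49.
Need 25ⁿ ≥ 49 ÷ (60/1999) = 97951/60.
25² = 625 falls short of 97951/60 but 25³ = 15625 reaches it, so n = 3.

3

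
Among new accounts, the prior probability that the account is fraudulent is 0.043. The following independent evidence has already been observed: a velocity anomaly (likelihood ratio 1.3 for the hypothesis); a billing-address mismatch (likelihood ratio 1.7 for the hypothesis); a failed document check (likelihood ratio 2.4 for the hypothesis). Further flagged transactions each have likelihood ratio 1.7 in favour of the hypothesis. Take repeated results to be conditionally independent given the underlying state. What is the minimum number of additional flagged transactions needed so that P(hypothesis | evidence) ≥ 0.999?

Prior odds = 0.043/0.957 = 43/957.
Combined Bayes factor of the evidence already in hand = 1.3 × 1.7 × 2.4 = 5.304.
Odds after that evidence = (43/957) × 5.304 = 9503/39875.
Target odds = 0.999/0.001 = 999.
Need 1.7ⁿ ≥ 999 ÷ (9503/39875) = 39835125/9503.
1.7¹⁵ ≈2862.42 falls short of 39835125/9503 but 1.7¹⁶ ≈4866.12 reaches it, so n = 16.

16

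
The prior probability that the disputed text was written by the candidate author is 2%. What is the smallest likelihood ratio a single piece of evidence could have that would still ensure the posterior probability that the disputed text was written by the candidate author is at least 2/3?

Prior odds = 0.02/0.98 = 1/49.
Target odds = (2/3)/(1/3) = 2.
Required Bayes factor = 2 ÷ (1/49) = 98.

98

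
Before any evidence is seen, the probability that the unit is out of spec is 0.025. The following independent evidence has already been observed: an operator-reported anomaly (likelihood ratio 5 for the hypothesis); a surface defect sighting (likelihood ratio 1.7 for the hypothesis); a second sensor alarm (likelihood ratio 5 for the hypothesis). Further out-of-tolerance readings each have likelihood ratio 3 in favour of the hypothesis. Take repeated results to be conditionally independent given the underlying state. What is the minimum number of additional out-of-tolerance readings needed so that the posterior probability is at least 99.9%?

7

Prior odds = 0.025/0.975 = 1/39.
Combined Bayes factor of the evidence already in hand = 5 × 1.7 × 5 = 42.5.
Odds after that evidence = (1/39) × 42.5 = 85/78.
Target odds = 0.999/0.001 = 999.
Need 3ⁿ ≥ 999 ÷ (85/78) = 77922/85.
3⁶ = 729 falls short of 77922/85 but 3⁷ = 2187 reaches it, so n = 7.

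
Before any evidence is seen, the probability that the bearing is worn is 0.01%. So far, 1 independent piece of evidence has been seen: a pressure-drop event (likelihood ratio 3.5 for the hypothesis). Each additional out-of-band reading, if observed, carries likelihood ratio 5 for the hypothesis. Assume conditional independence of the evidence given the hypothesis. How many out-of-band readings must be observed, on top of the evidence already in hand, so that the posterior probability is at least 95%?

7

Prior odds = 0.0001/0.9999 = 1/9999.
Bayes factor of the evidence already in hand = 3.5.
Odds after that evidence = (1/9999) × 3.5 = 7/19998.
Target odds = 0.95/0.05 = 19.
Need 5ⁿ ≥ 19 ÷ (7/19998) = 379962/7.
5⁶ = 15625 falls short of 379962/7 but 5⁷ = 78125 reaches it, so n = 7.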